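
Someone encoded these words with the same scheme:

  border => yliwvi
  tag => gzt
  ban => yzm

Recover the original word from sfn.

hum

Each pair mirrors across the alphabet (b↔y, o↔l, r↔i): positions sum to 25. Letters are reflected about the middle of the alphabet (position → 25−position): Atbash.
Undoing it on sfn: s↔h, f↔u, n↔m.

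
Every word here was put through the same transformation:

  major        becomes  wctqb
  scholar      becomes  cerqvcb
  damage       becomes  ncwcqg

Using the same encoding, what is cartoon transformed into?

Shifts by position in major: pos 0: m→w (+10), pos 1: a→c (+2), pos 2: j→t (+10), pos 3: o→q (+2) — repeating every 2. A repeating key of period 2 is used — shifts +10, +2 over and over.
Applying it to cartoon: c+10=m, a+2=c, r+10=b, t+2=v, o+10=y, o+2=q, n+10=x.

mcbvyqx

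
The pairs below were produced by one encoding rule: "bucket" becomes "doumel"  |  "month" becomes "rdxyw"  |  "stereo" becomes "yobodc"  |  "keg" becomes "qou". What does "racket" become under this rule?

doumkb

Two steps: reverse the string, then apply a Caesar shift of +10.
For racket: reverse → tekcar; then shift: t+10=d, e+10=o, k+10=u, c+10=m, a+10=k, r+10=b.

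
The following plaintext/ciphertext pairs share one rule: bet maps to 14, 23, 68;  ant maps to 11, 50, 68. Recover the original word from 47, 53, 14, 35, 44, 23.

mobile

b(#2)→14 and e(#5)→23: differences scale by 3, so n = 3·pos + 8. With a=1..z=26, the number is 3·pos + 8.
Undoing it on 47, 53, 14, 35, 44, 23: 47→(47−8)÷3=13=m, 53→(53−8)÷3=15=o, 14→(14−8)÷3=2=b, 35→(35−8)÷3=9=i, 44→(44−8)÷3=12=l, 23→(23−8)÷3=5=e.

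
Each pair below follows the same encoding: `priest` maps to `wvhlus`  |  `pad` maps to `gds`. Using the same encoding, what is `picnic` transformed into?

The output letters match the input read backwards, each shifted +3: priest reversed is tseirp. Two steps: reverse the string, then apply a Caesar shift of +3.
Applying it to picnic: reverse → cincip; then shift: c+3=f, i+3=l, n+3=q, c+3=f, i+3=l, p+3=s.

flqfls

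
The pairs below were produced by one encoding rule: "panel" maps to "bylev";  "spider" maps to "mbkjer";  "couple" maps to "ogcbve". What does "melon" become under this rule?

qevgl

p(15)→b(1) and a(0)→y(24) fit y≡21x+24 (mod 26); the inverse of 21 mod 26 is 5. Each letter's alphabet position (a=0..z=25) is mapped through 21·x+24 mod 26 — an affine cipher.
Applying it to melon: m(12)→21·12+24≡16=q; e(4)→21·4+24≡4=e; l(11)→21·11+24≡21=v; o(14)→21·14+24≡6=g; n(13)→21·13+24≡11=l (all mod 26).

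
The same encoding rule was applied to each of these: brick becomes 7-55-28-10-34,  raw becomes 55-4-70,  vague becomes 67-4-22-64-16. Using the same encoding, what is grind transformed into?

b(#2)→7 and r(#18)→55: differences scale by 3, so n = 3·pos + 1. Each letter becomes 3×(its alphabet position, a=1..z=26) + 1.
On grind: g=7→22, r=18→55, i=9→28, n=14→43, d=4→13.

22-55-28-43-13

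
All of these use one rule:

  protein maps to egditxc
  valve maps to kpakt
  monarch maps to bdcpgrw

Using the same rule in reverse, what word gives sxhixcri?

distinct

Compare letters: p→e is +15, r→g is +15, o→d is +15 — a constant shift. This is a Caesar cipher with shift 15.
Decoding sxhixcri: s−15=d, x−15=i, h−15=s, i−15=t, x−15=i, c−15=n, r−15=c, i−15=t.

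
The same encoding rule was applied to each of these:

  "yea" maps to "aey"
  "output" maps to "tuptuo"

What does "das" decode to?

The word is simply reversed.
Decoding das: then reverse → sad.

sad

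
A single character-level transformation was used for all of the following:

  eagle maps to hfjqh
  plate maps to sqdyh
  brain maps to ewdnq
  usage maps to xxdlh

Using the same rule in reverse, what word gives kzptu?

Shifts by position in eagle: pos 0: e→h (+3), pos 1: a→f (+5), pos 2: g→j (+3), pos 3: l→q (+5) — repeating every 2. The shifts repeat in a cycle of length 2: positions 0,1,… shift by +3, +5, then the pattern repeats.
Decoding kzptu: k−3=h, z−5=u, p−3=m, t−5=o, u−3=r.

humor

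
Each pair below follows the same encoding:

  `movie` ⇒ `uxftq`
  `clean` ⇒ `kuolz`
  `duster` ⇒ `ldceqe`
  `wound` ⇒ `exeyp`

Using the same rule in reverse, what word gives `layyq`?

drone

Letter i (0-indexed) is shifted by i+8, so successive shifts are 8, 9, 10, ….
Reversing it on layyq: l−8=d, a−9=r, y−10=o, y−11=n, q−12=e.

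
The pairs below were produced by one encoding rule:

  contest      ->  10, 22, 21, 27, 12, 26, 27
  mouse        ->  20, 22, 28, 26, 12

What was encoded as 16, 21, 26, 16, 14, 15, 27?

insight

c is letter #3 and maps to 10: an offset of 7. The number is (letter's place in the alphabet, a=1) + 7.
Undoing it on 16, 21, 26, 16, 14, 15, 27: 16→(16−7)÷1=9=i, 21→(21−7)÷1=14=n, 26→(26−7)÷1=19=s, 16→(16−7)÷1=9=i, 14→(14−7)÷1=7=g, 15→(15−7)÷1=8=h, 27→(27−7)÷1=20=t.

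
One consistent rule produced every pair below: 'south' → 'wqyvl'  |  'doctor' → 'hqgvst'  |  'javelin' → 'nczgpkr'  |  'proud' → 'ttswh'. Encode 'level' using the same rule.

Shifts by position in south: pos 0: s→w (+4), pos 1: o→q (+2), pos 2: u→y (+4), pos 3: t→v (+2) — repeating every 2. It's a Vigenère-style cipher with numeric key [4,2]: position i shifts by key[i mod 2].
For level: l+4=p, e+2=g, v+4=z, e+2=g, l+4=p.

pgzgp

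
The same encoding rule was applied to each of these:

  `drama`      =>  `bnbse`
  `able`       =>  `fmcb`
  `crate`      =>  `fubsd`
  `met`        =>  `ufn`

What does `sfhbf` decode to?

The output letters match the input read backwards, each shifted +1: drama reversed is amard. Two steps: reverse the string, then apply a Caesar shift of +1.
Decoding sfhbf: shift back: s−1=r, f−1=e, h−1=g, b−1=a, f−1=e → regae; then reverse → eager.

eager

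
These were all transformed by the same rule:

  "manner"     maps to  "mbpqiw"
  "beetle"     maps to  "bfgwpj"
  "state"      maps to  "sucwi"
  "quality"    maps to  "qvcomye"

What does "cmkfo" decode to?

In manner: m→m is +0, a→b is +1, n→p is +2, n→q is +3 — the shift increases by 1 each position. The shift increases by 1 at each position, starting from +0: 0, 1, 2, ….
Reversing it on cmkfo: c−0=c, m−1=l, k−2=i, f−3=c, o−4=k.

click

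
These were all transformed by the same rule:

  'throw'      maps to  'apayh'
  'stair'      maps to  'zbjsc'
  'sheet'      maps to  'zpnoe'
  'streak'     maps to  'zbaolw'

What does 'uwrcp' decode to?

In throw: t→a is +7, h→p is +8, r→a is +9, o→y is +10 — the shift increases by 1 each position. Each letter shifts forward by (position + 7), i.e. 7, 8, 9, … — the shift grows by one for each successive letter.
Undoing it on uwrcp: u−7=n, w−8=o, r−9=i, c−10=s, p−11=e.

noise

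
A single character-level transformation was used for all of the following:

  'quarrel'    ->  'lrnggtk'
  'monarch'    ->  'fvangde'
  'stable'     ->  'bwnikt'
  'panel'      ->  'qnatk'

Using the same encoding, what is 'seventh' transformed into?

btmtawe

q(16)→l(11) and u(20)→r(17) fit y≡21x+13 (mod 26); the inverse of 21 mod 26 is 5. Treating letters as 0–25, the rule is x ↦ 21x + 13 (mod 26).
On seventh: s(18)→21·18+13≡1=b; e(4)→21·4+13≡19=t; v(21)→21·21+13≡12=m; e(4)→21·4+13≡19=t; n(13)→21·13+13≡0=a; t(19)→21·19+13≡22=w; h(7)→21·7+13≡4=e (all mod 26).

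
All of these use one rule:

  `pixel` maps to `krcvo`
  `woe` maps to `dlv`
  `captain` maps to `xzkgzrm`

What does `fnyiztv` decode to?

umbrage

Each letter is replaced by its mirror in the alphabet: a↔z, b↔y, c↔x, and so on (the Atbash cipher).
Reversing it on fnyiztv: f↔u, n↔m, y↔b, i↔r, z↔a, t↔g, v↔e.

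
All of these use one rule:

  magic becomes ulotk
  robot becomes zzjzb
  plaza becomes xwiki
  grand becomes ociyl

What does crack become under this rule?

Shifts by position in magic: pos 0: m→u (+8), pos 1: a→l (+11), pos 2: g→o (+8), pos 3: i→t (+11) — repeating every 2. A repeating key of period 2 is used — shifts +8, +11 over and over.
On crack: c+8=k, r+11=c, a+8=i, c+11=n, k+8=s.

kcins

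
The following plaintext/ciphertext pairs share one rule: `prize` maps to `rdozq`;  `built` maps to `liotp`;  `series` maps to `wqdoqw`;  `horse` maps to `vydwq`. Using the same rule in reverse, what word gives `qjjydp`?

p(15)→r(17) and r(17)→d(3) fit y≡19x+18 (mod 26); the inverse of 19 mod 26 is 11. Treating letters as 0–25, the rule is x ↦ 19x + 18 (mod 26).
Reversing it on qjjydp: q(16)→11·(16−18)≡4=e; j(9)→11·(9−18)≡5=f; j(9)→11·(9−18)≡5=f; y(24)→11·(24−18)≡14=o; d(3)→11·(3−18)≡17=r; p(15)→11·(15−18)≡19=t (all mod 26).

effort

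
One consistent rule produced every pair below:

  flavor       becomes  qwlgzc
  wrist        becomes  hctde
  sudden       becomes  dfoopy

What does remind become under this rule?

cpxtyo

Compare letters: f→q is +11, l→w is +11, a→l is +11 — a constant shift. Each letter is shifted forward by 11 in the alphabet (a Caesar shift of +11).
Applying it to remind: r+11=c, e+11=p, m+11=x, i+11=t, n+11=y, d+11=o.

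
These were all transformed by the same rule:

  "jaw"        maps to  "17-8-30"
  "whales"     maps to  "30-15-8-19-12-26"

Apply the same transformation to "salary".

Letters become their 1-based position plus 7 (so a→8, b→9, …).
On salary: s=19→26, a=1→8, l=12→19, a=1→8, r=18→25, y=25→32.

26-8-19-8-25-32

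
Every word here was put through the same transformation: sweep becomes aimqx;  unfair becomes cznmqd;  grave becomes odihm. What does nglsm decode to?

Shifts by position in sweep: pos 0: s→a (+8), pos 1: w→i (+12), pos 2: e→m (+8), pos 3: e→q (+12) — repeating every 2. It's a Vigenère-style cipher with numeric key [8,12]: position i shifts by key[i mod 2].
Undoing it on nglsm: n−8=f, g−12=u, l−8=d, s−12=g, m−8=e.

fudge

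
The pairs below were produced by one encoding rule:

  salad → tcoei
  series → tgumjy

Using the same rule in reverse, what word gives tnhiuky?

sleeper

Each letter shifts forward by (position + 1), i.e. 1, 2, 3, … — the shift grows by one for each successive letter.
Reversing it on tnhiuky: t−1=s, n−2=l, h−3=e, i−4=e, u−5=p, k−6=e, y−7=r.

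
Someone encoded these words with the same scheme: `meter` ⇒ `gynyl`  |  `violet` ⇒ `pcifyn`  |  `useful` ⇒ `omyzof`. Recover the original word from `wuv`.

This is a Caesar cipher with shift 20.
Decoding wuv: w−20=c, u−20=a, v−20=b.

cab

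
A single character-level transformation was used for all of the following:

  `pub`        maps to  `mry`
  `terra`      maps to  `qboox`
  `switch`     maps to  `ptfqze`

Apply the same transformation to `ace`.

xzb

Each letter is shifted forward by 23 in the alphabet (a Caesar shift of +23).
Applying it to ace: a+23=x, c+23=z, e+23=b.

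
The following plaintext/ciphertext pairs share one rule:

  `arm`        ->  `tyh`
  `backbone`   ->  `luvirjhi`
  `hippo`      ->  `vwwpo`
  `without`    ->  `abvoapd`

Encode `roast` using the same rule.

azhvy

The word is reversed, then every letter is shifted forward by 7.
For roast: reverse → tsaor; then shift: t+7=a, s+7=z, a+7=h, o+7=v, r+7=y.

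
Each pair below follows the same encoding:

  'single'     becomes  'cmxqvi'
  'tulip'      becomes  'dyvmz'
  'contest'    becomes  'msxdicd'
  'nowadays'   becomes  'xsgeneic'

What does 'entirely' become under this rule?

The shift depends on letter class: consonant s→c is +10, but vowel i→m is +4. The rule splits by letter class: vowels +4, consonants +10.
Applying it to entirely: e(vowel)+4=i, n(cons)+10=x, t(cons)+10=d, i(vowel)+4=m, r(cons)+10=b, e(vowel)+4=i, l(cons)+10=v, y(cons)+10=i.

ixdmbivi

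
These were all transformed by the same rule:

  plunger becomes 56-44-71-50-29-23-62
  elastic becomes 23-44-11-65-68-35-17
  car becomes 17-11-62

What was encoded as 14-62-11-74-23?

brave

p(#16)→56 and l(#12)→44: differences scale by 3, so n = 3·pos + 8. The formula is n = 3×(alphabet index, a=1) + 8.
Reversing it on 14-62-11-74-23: 14→(14−8)÷3=2=b, 62→(62−8)÷3=18=r, 11→(11−8)÷3=1=a, 74→(74−8)÷3=22=v, 23→(23−8)÷3=5=e.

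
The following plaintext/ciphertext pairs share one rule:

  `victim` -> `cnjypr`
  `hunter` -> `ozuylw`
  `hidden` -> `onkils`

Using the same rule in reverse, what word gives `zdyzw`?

It's a Vigenère-style cipher with numeric key [7,5]: position i shifts by key[i mod 2].
Decoding zdyzw: z−7=s, d−5=y, y−7=r, z−5=u, w−7=p.

syrup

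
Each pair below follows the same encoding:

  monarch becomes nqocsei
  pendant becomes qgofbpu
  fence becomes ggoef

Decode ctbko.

brain

Shifts by position in monarch: pos 0: m→n (+1), pos 1: o→q (+2), pos 2: n→o (+1), pos 3: a→c (+2) — repeating every 2. A repeating key of period 2 is used — shifts +1, +2 over and over.
Decoding ctbko: c−1=b, t−2=r, b−1=a, k−2=i, o−1=n.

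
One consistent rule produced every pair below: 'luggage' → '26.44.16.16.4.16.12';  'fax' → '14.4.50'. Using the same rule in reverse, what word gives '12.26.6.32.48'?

The formula is n = 2×(alphabet index, a=1) + 2.
Decoding 12.26.6.32.48: 12→(12−2)÷2=5=e, 26→(26−2)÷2=12=l, 6→(6−2)÷2=2=b, 32→(32−2)÷2=15=o, 48→(48−2)÷2=23=w.

elbow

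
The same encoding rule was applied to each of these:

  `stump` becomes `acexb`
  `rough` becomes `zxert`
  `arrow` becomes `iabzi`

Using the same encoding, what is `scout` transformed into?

alyff

In stump: s→a is +8, t→c is +9, u→e is +10, m→x is +11 — the shift increases by 1 each position. Each letter shifts forward by (position + 8), i.e. 8, 9, 10, … — the shift grows by one for each successive letter.
Applying it to scout: s+8=a, c+9=l, o+10=y, u+11=f, t+12=f.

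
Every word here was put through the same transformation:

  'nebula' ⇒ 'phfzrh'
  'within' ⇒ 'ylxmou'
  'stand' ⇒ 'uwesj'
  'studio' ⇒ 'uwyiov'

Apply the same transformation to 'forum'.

hrvzs

In nebula: n→p is +2, e→h is +3, b→f is +4, u→z is +5 — the shift increases by 1 each position. Letter i (0-indexed) is shifted by i+2, so successive shifts are 2, 3, 4, ….
For forum: f+2=h, o+3=r, r+4=v, u+5=z, m+6=s.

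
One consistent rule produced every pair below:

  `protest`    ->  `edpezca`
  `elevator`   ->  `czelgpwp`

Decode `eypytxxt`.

imminent

The output letters match the input read backwards, each shifted +11: protest reversed is tsetorp. Two steps: reverse the string, then apply a Caesar shift of +11.
Undoing it on eypytxxt: shift back: e−11=t, y−11=n, p−11=e, y−11=n, t−11=i, x−11=m, x−11=m, t−11=i → tnenimmi; then reverse → imminent.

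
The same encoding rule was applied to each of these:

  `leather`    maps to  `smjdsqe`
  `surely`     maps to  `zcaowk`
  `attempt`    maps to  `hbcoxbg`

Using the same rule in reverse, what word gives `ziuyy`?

salon

In leather: l→s is +7, e→m is +8, a→j is +9, t→d is +10 — the shift increases by 1 each position. The shift increases by 1 at each position, starting from +7: 7, 8, 9, ….
Decoding ziuyy: z−7=s, i−8=a, u−9=l, y−10=o, y−11=n.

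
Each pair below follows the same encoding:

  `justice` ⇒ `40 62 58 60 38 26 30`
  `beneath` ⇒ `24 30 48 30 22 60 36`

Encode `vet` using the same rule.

64 30 60

j(#10)→40 and u(#21)→62: differences scale by 2, so n = 2·pos + 20. Each letter becomes 2×(its alphabet position, a=1..z=26) + 20.
On vet: v=22→64, e=5→30, t=20→60.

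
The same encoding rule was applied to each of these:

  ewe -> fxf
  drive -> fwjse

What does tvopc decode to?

bonus

The output letters match the input read backwards, each shifted +1: ewe reversed is ewe. Two steps: reverse the string, then apply a Caesar shift of +1.
Undoing it on tvopc: shift back: t−1=s, v−1=u, o−1=n, p−1=o, c−1=b → sunob; then reverse → bonus.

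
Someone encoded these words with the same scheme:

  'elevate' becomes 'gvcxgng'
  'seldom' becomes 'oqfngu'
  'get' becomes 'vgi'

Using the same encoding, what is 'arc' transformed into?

etc

The output letters match the input read backwards, each shifted +2: elevate reversed is etavele. Read the word backwards and shift each letter +2.
Applying it to arc: reverse → cra; then shift: c+2=e, r+2=t, a+2=c.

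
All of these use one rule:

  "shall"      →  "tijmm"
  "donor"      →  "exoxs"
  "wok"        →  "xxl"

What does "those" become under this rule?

The shift depends on letter class: consonant s→t is +1, but vowel a→j is +9. The rule splits by letter class: vowels +9, consonants +1.
On those: t(cons)+1=u, h(cons)+1=i, o(vowel)+9=x, s(cons)+1=t, e(vowel)+9=n.

uixtn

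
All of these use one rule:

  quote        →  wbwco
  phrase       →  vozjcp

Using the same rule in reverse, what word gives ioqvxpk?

chimney

In quote: q→w is +6, u→b is +7, o→w is +8, t→c is +9 — the shift increases by 1 each position. Each letter shifts forward by (position + 6), i.e. 6, 7, 8, … — the shift grows by one for each successive letter.
Decoding ioqvxpk: i−6=c, o−7=h, q−8=i, v−9=m, x−10=n, p−11=e, k−12=y.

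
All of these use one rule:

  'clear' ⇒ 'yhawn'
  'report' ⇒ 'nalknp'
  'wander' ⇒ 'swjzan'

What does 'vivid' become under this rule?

Compare letters: c→y is +22, l→h is +22, e→a is +22 — a constant shift. This is a Caesar cipher with shift 22.
Applying it to vivid: v+22=r, i+22=e, v+22=r, i+22=e, d+22=z.

rerez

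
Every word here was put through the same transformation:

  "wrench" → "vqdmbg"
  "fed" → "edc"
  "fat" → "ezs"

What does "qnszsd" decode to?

rotate

Compare letters: w→v is +25, r→q is +25, e→d is +25 — a constant shift. Every letter moves 25 places later in the alphabet, wrapping around z→a.
Reversing it on qnszsd: q−25=r, n−25=o, s−25=t, z−25=a, s−25=t, d−25=e.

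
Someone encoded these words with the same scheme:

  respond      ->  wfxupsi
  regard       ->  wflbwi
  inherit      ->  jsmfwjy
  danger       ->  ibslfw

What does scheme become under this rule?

The shift depends on letter class: consonant r→w is +5, but vowel e→f is +1. Vowels shift forward by 1 and consonants shift forward by 5.
Applying it to scheme: s(cons)+5=x, c(cons)+5=h, h(cons)+5=m, e(vowel)+1=f, m(cons)+5=r, e(vowel)+1=f.

xhmfrf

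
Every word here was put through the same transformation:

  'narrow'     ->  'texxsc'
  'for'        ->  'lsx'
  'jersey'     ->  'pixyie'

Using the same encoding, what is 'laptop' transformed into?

Vowels shift forward by 4 and consonants shift forward by 6.
For laptop: l(cons)+6=r, a(vowel)+4=e, p(cons)+6=v, t(cons)+6=z, o(vowel)+4=s, p(cons)+6=v.

revzsv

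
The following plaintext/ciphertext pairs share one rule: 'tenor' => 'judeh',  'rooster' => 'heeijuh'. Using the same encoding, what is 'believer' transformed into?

Compare letters: t→j is +16, e→u is +16, n→d is +16 — a constant shift. Each letter is shifted forward by 16 in the alphabet (a Caesar shift of +16).
Applying it to believer: b+16=r, e+16=u, l+16=b, i+16=y, e+16=u, v+16=l, e+16=u, r+16=h.

rubyuluh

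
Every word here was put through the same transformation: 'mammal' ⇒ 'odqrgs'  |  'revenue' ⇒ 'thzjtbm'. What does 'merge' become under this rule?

ohvlk

In mammal: m→o is +2, a→d is +3, m→q is +4, m→r is +5 — the shift increases by 1 each position. Each letter shifts forward by (position + 2), i.e. 2, 3, 4, … — the shift grows by one for each successive letter.
Applying it to merge: m+2=o, e+3=h, r+4=v, g+5=l, e+6=k.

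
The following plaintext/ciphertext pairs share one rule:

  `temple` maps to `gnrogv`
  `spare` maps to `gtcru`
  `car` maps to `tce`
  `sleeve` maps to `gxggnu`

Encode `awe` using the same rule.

gyc

The output letters match the input read backwards, each shifted +2: temple reversed is elpmet. Read the word backwards and shift each letter +2.
Applying it to awe: reverse → ewa; then shift: e+2=g, w+2=y, a+2=c.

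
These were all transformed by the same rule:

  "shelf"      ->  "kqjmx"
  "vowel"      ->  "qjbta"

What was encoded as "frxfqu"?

Two steps: reverse the string, then apply a Caesar shift of +5.
Reversing it on frxfqu: shift back: f−5=a, r−5=m, x−5=s, f−5=a, q−5=l, u−5=p → amsalp; then reverse → plasma.

plasma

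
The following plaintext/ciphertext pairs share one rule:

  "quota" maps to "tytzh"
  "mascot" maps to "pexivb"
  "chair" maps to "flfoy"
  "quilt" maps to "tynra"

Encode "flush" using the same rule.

In quota: q→t is +3, u→y is +4, o→t is +5, t→z is +6 — the shift increases by 1 each position. Letter i (0-indexed) is shifted by i+3, so successive shifts are 3, 4, 5, ….
On flush: f+3=i, l+4=p, u+5=z, s+6=y, h+7=o.

ipzyo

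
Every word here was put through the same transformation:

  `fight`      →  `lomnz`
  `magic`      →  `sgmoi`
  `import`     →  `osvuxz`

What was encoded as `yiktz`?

Compare letters: f→l is +6, i→o is +6, g→m is +6 — a constant shift. Each letter is shifted forward by 6 in the alphabet (a Caesar shift of +6).
Undoing it on yiktz: y−6=s, i−6=c, k−6=e, t−6=n, z−6=t.

scent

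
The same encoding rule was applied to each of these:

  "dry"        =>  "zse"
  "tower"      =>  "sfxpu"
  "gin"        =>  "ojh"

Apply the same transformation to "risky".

zltjs

The output letters match the input read backwards, each shifted +1: dry reversed is yrd. The word is reversed, then every letter is shifted forward by 1.
For risky: reverse → yksir; then shift: y+1=z, k+1=l, s+1=t, i+1=j, r+1=s.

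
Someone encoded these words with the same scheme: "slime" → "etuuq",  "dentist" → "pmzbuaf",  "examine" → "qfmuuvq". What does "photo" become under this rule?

bpaba

The shifts repeat in a cycle of length 2: positions 0,1,… shift by +12, +8, then the pattern repeats.
For photo: p+12=b, h+8=p, o+12=a, t+8=b, o+12=a.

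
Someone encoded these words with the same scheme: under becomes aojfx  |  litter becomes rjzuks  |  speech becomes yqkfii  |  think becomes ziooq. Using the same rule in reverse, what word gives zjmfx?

tiger

Shifts by position in under: pos 0: u→a (+6), pos 1: n→o (+1), pos 2: d→j (+6), pos 3: e→f (+1) — repeating every 2. The shifts repeat in a cycle of length 2: positions 0,1,… shift by +6, +1, then the pattern repeats.
Reversing it on zjmfx: z−6=t, j−1=i, m−6=g, f−1=e, x−6=r.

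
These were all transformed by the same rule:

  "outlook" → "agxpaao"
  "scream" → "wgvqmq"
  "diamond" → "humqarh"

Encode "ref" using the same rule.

The shift depends on letter class: consonant t→x is +4, but vowel o→a is +12. Vowels shift forward by 12 and consonants shift forward by 4.
On ref: r(cons)+4=v, e(vowel)+12=q, f(cons)+4=j.

vqj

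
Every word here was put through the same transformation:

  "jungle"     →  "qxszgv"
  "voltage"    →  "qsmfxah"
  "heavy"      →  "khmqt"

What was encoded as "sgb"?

pug

The output letters match the input read backwards, each shifted +12: jungle reversed is elgnuj. Two steps: reverse the string, then apply a Caesar shift of +12.
Decoding sgb: shift back: s−12=g, g−12=u, b−12=p → gup; then reverse → pug.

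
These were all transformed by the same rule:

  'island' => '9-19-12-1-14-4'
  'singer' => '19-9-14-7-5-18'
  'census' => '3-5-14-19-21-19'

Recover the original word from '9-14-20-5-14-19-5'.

intense

i is letter #9 and maps to 9: an offset of 0. Each letter is replaced by its alphabet position (a=1, b=2, …, z=26).
Reversing it on 9-14-20-5-14-19-5: 9=i, 14=n, 20=t, 5=e, 14=n, 19=s, 5=e.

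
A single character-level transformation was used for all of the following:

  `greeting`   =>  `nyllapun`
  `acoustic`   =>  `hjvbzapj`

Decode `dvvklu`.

Compare letters: g→n is +7, r→y is +7, e→l is +7 — a constant shift. This is a Caesar cipher with shift 7.
Decoding dvvklu: d−7=w, v−7=o, v−7=o, k−7=d, l−7=e, u−7=n.

wooden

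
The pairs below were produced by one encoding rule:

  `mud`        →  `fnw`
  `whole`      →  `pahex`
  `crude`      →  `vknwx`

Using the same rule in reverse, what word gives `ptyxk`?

wafer

Compare letters: m→f is +19, u→n is +19, d→w is +19 — a constant shift. Each letter is shifted forward by 19 in the alphabet (a Caesar shift of +19).
Undoing it on ptyxk: p−19=w, t−19=a, y−19=f, x−19=e, k−19=r.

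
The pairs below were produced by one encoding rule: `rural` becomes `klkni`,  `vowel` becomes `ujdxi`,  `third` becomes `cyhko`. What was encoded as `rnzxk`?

Treating letters as 0–25, the rule is x ↦ 9x + 13 (mod 26).
Decoding rnzxk: r(17)→3·(17−13)≡12=m; n(13)→3·(13−13)≡0=a; z(25)→3·(25−13)≡10=k; x(23)→3·(23−13)≡4=e; k(10)→3·(10−13)≡17=r (all mod 26).

maker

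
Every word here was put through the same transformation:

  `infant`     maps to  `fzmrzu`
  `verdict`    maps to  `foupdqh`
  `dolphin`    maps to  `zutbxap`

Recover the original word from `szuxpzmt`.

The word is reversed, then every letter is shifted forward by 12.
Reversing it on szuxpzmt: shift back: s−12=g, z−12=n, u−12=i, x−12=l, p−12=d, z−12=n, m−12=a, t−12=h → gnildnah; then reverse → handling.

handling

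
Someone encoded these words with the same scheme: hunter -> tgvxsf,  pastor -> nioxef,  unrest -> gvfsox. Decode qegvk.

h(7)→t(19) and u(20)→g(6) fit y≡9x+8 (mod 26); the inverse of 9 mod 26 is 3. This is an affine cipher: with a=0,…,z=25, each position x becomes (9x+8) mod 26.
Reversing it on qegvk: q(16)→3·(16−8)≡24=y; e(4)→3·(4−8)≡14=o; g(6)→3·(6−8)≡20=u; v(21)→3·(21−8)≡13=n; k(10)→3·(10−8)≡6=g (all mod 26).

young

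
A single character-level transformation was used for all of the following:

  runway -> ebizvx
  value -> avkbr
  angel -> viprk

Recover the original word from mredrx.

jersey

This is an affine cipher: with a=0,…,z=25, each position x becomes (25x+21) mod 26.
Decoding mredrx: m(12)→25·(12−21)≡9=j; r(17)→25·(17−21)≡4=e; e(4)→25·(4−21)≡17=r; d(3)→25·(3−21)≡18=s; r(17)→25·(17−21)≡4=e; x(23)→25·(23−21)≡24=y (all mod 26).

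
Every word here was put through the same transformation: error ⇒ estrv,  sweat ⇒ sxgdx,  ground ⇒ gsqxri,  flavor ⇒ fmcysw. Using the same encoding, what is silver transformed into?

Letter i (0-indexed) is shifted by i+0, so successive shifts are 0, 1, 2, ….
Applying it to silver: s+0=s, i+1=j, l+2=n, v+3=y, e+4=i, r+5=w.

sjnyiw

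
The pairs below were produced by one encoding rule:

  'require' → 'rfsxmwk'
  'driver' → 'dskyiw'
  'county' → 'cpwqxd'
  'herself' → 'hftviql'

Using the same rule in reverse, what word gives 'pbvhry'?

Each letter shifts forward by its position index (0, 1, 2, …) — the shift grows by one for each successive letter.
Undoing it on pbvhry: p−0=p, b−1=a, v−2=t, h−3=e, r−4=n, y−5=t.

patent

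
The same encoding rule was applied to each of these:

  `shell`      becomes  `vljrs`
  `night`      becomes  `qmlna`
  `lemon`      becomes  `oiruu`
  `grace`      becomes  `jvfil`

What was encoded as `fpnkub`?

The shift increases by 1 at each position, starting from +3: 3, 4, 5, ….
Undoing it on fpnkub: f−3=c, p−4=l, n−5=i, k−6=e, u−7=n, b−8=t.

client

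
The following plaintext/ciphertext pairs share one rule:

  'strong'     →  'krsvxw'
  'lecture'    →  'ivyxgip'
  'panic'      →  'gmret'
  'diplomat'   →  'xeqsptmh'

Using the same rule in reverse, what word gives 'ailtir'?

The output letters match the input read backwards, each shifted +4: strong reversed is gnorts. Two steps: reverse the string, then apply a Caesar shift of +4.
Undoing it on ailtir: shift back: a−4=w, i−4=e, l−4=h, t−4=p, i−4=e, r−4=n → wehpen; then reverse → nephew.

nephew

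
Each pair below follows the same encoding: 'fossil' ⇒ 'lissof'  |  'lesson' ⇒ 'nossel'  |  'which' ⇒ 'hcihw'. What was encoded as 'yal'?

The output letters match the input read backwards: fossil reversed is lissof. The word is simply reversed.
Decoding yal: then reverse → lay.

lay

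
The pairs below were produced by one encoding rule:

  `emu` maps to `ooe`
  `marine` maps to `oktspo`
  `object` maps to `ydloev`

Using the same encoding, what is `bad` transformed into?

dkf

Two shifts are in play — +10 for a/e/i/o/u, +2 for every other letter.
On bad: b(cons)+2=d, a(vowel)+10=k, d(cons)+2=f.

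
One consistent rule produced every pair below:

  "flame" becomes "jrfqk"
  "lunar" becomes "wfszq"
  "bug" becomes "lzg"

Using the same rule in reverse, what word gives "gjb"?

web

The output letters match the input read backwards, each shifted +5: flame reversed is emalf. Two steps: reverse the string, then apply a Caesar shift of +5.
Reversing it on gjb: shift back: g−5=b, j−5=e, b−5=w → bew; then reverse → web.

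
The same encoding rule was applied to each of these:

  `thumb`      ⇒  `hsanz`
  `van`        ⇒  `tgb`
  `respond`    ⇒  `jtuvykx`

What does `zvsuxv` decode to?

prompt

The word is reversed, then every letter is shifted forward by 6.
Undoing it on zvsuxv: shift back: z−6=t, v−6=p, s−6=m, u−6=o, x−6=r, v−6=p → tpmorp; then reverse → prompt.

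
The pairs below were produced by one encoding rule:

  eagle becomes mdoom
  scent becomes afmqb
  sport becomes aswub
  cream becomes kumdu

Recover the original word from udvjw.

mango

Shifts by position in eagle: pos 0: e→m (+8), pos 1: a→d (+3), pos 2: g→o (+8), pos 3: l→o (+3) — repeating every 2. A repeating key of period 2 is used — shifts +8, +3 over and over.
Reversing it on udvjw: u−8=m, d−3=a, v−8=n, j−3=g, w−8=o.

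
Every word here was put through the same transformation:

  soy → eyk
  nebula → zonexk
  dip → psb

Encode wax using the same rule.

Vowels shift forward by 10 and consonants shift forward by 12.
For wax: w(cons)+12=i, a(vowel)+10=k, x(cons)+12=j.

ikj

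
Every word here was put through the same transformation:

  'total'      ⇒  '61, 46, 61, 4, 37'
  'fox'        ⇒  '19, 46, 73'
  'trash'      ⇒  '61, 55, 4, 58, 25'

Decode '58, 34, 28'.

t(#20)→61 and o(#15)→46: differences scale by 3, so n = 3·pos + 1. With a=1..z=26, the number is 3·pos + 1.
Undoing it on 58, 34, 28: 58→(58−1)÷3=19=s, 34→(34−1)÷3=11=k, 28→(28−1)÷3=9=i.

ski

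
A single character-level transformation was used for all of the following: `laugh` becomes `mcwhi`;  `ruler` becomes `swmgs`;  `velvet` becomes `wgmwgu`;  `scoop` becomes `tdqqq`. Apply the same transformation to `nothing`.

oquikoh

Vowels shift forward by 2 and consonants shift forward by 1.
For nothing: n(cons)+1=o, o(vowel)+2=q, t(cons)+1=u, h(cons)+1=i, i(vowel)+2=k, n(cons)+1=o, g(cons)+1=h.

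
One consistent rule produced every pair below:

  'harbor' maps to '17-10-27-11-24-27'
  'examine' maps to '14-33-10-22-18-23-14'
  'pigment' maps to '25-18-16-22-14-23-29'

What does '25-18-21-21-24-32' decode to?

pillow

h is letter #8 and maps to 17: an offset of 9. The number is (letter's place in the alphabet, a=1) + 9.
Reversing it on 25-18-21-21-24-32: 25→(25−9)÷1=16=p, 18→(18−9)÷1=9=i, 21→(21−9)÷1=12=l, 21→(21−9)÷1=12=l, 24→(24−9)÷1=15=o, 32→(32−9)÷1=23=w.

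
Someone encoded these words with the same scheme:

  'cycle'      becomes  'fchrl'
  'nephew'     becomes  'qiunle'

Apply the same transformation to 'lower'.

osbky

Letter i (0-indexed) is shifted by i+3, so successive shifts are 3, 4, 5, ….
For lower: l+3=o, o+4=s, w+5=b, e+6=k, r+7=y.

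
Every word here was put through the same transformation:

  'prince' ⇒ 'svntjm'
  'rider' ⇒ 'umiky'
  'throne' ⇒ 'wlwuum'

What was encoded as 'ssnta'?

In prince: p→s is +3, r→v is +4, i→n is +5, n→t is +6 — the shift increases by 1 each position. The shift increases by 1 at each position, starting from +3: 3, 4, 5, ….
Undoing it on ssnta: s−3=p, s−4=o, n−5=i, t−6=n, a−7=t.

point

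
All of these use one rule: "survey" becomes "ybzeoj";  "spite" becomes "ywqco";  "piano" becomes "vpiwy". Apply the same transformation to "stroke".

yazxup

The shift increases by 1 at each position, starting from +6: 6, 7, 8, ….
For stroke: s+6=y, t+7=a, r+8=z, o+9=x, k+10=u, e+11=p.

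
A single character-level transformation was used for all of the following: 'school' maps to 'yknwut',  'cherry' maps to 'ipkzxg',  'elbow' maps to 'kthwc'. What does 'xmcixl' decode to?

reward

Shifts by position in school: pos 0: s→y (+6), pos 1: c→k (+8), pos 2: h→n (+6), pos 3: o→w (+8) — repeating every 2. A repeating key of period 2 is used — shifts +6, +8 over and over.
Undoing it on xmcixl: x−6=r, m−8=e, c−6=w, i−8=a, x−6=r, l−8=d.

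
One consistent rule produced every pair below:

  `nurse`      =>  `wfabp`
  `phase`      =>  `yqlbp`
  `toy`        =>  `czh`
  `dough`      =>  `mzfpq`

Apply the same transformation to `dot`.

The shift depends on letter class: consonant n→w is +9, but vowel u→f is +11. Vowels shift forward by 11 and consonants shift forward by 9.
For dot: d(cons)+9=m, o(vowel)+11=z, t(cons)+9=c.

mzc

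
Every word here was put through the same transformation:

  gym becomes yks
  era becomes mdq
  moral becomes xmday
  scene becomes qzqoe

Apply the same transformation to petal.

The output letters match the input read backwards, each shifted +12: gym reversed is myg. Two steps: reverse the string, then apply a Caesar shift of +12.
Applying it to petal: reverse → latep; then shift: l+12=x, a+12=m, t+12=f, e+12=q, p+12=b.

xmfqb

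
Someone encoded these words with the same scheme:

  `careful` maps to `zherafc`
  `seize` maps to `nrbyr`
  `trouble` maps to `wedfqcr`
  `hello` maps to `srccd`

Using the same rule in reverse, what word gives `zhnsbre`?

cashier

c(2)→z(25) and a(0)→h(7) fit y≡9x+7 (mod 26); the inverse of 9 mod 26 is 3. Treating letters as 0–25, the rule is x ↦ 9x + 7 (mod 26).
Decoding zhnsbre: z(25)→3·(25−7)≡2=c; h(7)→3·(7−7)≡0=a; n(13)→3·(13−7)≡18=s; s(18)→3·(18−7)≡7=h; b(1)→3·(1−7)≡8=i; r(17)→3·(17−7)≡4=e; e(4)→3·(4−7)≡17=r (all mod 26).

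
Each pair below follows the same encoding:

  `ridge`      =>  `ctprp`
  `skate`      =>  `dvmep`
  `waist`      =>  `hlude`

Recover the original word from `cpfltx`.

retail

Shifts by position in ridge: pos 0: r→c (+11), pos 1: i→t (+11), pos 2: d→p (+12), pos 3: g→r (+11), pos 4: e→p (+11) — repeating every 3. The shifts repeat in a cycle of length 3: positions 0,1,… shift by +11, +11, +12, then the pattern repeats.
Undoing it on cpfltx: c−11=r, p−11=e, f−12=t, l−11=a, t−11=i, x−12=l.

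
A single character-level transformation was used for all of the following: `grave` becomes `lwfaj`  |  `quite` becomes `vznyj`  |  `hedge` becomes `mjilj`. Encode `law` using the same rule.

Compare letters: g→l is +5, r→w is +5, a→f is +5 — a constant shift. Every letter moves 5 places later in the alphabet, wrapping around z→a.
Applying it to law: l+5=q, a+5=f, w+5=b.

qfb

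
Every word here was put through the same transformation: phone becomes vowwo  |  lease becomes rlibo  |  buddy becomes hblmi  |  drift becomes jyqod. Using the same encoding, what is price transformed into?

In phone: p→v is +6, h→o is +7, o→w is +8, n→w is +9 — the shift increases by 1 each position. Letter i (0-indexed) is shifted by i+6, so successive shifts are 6, 7, 8, ….
On price: p+6=v, r+7=y, i+8=q, c+9=l, e+10=o.

vyqlo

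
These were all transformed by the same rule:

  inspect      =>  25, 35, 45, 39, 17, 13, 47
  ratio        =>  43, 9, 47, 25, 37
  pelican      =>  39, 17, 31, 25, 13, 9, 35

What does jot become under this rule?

27, 37, 47

i(#9)→25 and n(#14)→35: differences scale by 2, so n = 2·pos + 7. Each letter becomes 2×(its alphabet position, a=1..z=26) + 7.
For jot: j=10→27, o=15→37, t=20→47.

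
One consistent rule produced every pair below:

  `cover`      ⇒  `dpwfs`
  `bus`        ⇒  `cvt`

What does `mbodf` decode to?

lance

Compare letters: c→d is +1, o→p is +1, v→w is +1 — a constant shift. This is a Caesar cipher with shift 1.
Undoing it on mbodf: m−1=l, b−1=a, o−1=n, d−1=c, f−1=e.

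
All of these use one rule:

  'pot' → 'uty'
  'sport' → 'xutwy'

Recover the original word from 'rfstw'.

Compare letters: p→u is +5, o→t is +5, t→y is +5 — a constant shift. Every letter moves 5 places later in the alphabet, wrapping around z→a.
Undoing it on rfstw: r−5=m, f−5=a, s−5=n, t−5=o, w−5=r.

manor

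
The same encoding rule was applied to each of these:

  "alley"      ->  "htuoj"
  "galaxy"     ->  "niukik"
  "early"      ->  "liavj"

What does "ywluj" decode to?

In alley: a→h is +7, l→t is +8, l→u is +9, e→o is +10 — the shift increases by 1 each position. Letter i (0-indexed) is shifted by i+7, so successive shifts are 7, 8, 9, ….
Reversing it on ywluj: y−7=r, w−8=o, l−9=c, u−10=k, j−11=y.

rocky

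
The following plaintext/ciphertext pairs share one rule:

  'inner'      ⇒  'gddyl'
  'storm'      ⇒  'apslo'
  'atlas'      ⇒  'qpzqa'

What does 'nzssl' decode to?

i(8)→g(6) and n(13)→d(3) fit y≡15x+16 (mod 26); the inverse of 15 mod 26 is 7. Treating letters as 0–25, the rule is x ↦ 15x + 16 (mod 26).
Reversing it on nzssl: n(13)→7·(13−16)≡5=f; z(25)→7·(25−16)≡11=l; s(18)→7·(18−16)≡14=o; s(18)→7·(18−16)≡14=o; l(11)→7·(11−16)≡17=r (all mod 26).

floor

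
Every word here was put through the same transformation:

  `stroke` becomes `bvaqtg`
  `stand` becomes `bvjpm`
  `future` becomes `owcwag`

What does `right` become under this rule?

It's a Vigenère-style cipher with numeric key [9,2]: position i shifts by key[i mod 2].
For right: r+9=a, i+2=k, g+9=p, h+2=j, t+9=c.

akpjc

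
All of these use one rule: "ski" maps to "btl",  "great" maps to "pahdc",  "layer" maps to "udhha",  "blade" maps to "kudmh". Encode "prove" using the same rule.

The shift depends on letter class: consonant s→b is +9, but vowel i→l is +3. Vowels shift forward by 3 and consonants shift forward by 9.
On prove: p(cons)+9=y, r(cons)+9=a, o(vowel)+3=r, v(cons)+9=e, e(vowel)+3=h.

yareh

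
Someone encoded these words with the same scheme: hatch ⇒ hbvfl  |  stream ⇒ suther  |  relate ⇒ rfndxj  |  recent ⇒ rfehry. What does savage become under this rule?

The shift increases by 1 at each position, starting from +0: 0, 1, 2, ….
Applying it to savage: s+0=s, a+1=b, v+2=x, a+3=d, g+4=k, e+5=j.

sbxdkj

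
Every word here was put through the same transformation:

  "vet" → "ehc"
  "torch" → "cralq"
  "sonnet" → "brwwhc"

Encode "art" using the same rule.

The shift depends on letter class: consonant v→e is +9, but vowel e→h is +3. Two shifts are in play — +3 for a/e/i/o/u, +9 for every other letter.
For art: a(vowel)+3=d, r(cons)+9=a, t(cons)+9=c.

dac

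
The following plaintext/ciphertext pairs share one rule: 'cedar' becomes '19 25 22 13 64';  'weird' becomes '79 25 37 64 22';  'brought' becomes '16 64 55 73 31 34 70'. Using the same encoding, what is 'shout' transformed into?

c(#3)→19 and e(#5)→25: differences scale by 3, so n = 3·pos + 10. With a=1..z=26, the number is 3·pos + 10.
Applying it to shout: s=19→67, h=8→34, o=15→55, u=21→73, t=20→70.

67 34 55 73 70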